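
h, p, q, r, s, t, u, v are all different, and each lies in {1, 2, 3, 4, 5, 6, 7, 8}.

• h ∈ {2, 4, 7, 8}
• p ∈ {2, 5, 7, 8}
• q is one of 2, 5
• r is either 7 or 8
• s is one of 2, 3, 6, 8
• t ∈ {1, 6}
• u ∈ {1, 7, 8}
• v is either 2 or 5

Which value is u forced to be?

1

The 8 variables draw from only 8 values {1, 2, 3, 4, 5, 6, 7, 8}, so each is used; only s can be 3, hence s = 3.
Among the 7 still-open variables, 4 fits only h (and all 7 values in {1, 2, 4, 5, 6, 7, 8} must be used), so h = 4.
The 6 still-open variables together cover exactly {1, 2, 5, 6, 7, 8} — 6 values for 6 variables — and 6 appears only in t's list, so t = 6.
Among the 5 still-open variables, 1 fits only u (and all 5 values in {1, 2, 5, 7, 8} must be used), so u = 1.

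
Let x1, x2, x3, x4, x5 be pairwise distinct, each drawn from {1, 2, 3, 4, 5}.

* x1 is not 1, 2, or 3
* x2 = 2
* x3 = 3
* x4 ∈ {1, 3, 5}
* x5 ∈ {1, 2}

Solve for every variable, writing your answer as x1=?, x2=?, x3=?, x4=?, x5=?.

x2 has just one choice, so x2 = 2. Strike 2 from x5.
x3 has just one choice, so x3 = 3. Eliminate 3 elsewhere: x4.
x5 has just one choice, so x5 = 1. Strike 1 from x4.
x4 must be 5 (only option left). Remove 5 from x1.
x1 must be 4 (only option left).

x1=4, x2=2, x3=3, x4=5, x5=1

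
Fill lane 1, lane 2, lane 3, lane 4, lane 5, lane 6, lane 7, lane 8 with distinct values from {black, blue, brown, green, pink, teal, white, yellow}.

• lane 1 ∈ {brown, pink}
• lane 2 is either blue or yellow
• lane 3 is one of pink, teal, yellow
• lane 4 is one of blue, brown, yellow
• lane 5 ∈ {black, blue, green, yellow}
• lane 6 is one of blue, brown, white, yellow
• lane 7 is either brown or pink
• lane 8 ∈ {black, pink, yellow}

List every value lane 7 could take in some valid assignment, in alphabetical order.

brown, pink

The 8 variables together cover exactly {black, blue, brown, green, pink, teal, white, yellow} — 8 values for 8 variables — and green appears only in lane 5's list, so lane 5 = green.
The 7 still-open variables together cover exactly {black, blue, brown, pink, teal, white, yellow} — 7 values for 7 variables — and black appears only in lane 8's list, so lane 8 = black.
Among the 6 still-open variables, teal fits only lane 3 (and all 6 values in {blue, brown, pink, teal, white, yellow} must be used), so lane 3 = teal.
The 5 still-open variables draw from only 5 values {blue, brown, pink, white, yellow}, so each is used; only lane 6 can be white, hence lane 6 = white.
lane 1 and lane 7 share exactly the 2 values {brown, pink}; by pigeonhole those values go to them, so strike brown, pink from lane 4.
No further eliminations apply; lane 7 can still be any of brown, pink.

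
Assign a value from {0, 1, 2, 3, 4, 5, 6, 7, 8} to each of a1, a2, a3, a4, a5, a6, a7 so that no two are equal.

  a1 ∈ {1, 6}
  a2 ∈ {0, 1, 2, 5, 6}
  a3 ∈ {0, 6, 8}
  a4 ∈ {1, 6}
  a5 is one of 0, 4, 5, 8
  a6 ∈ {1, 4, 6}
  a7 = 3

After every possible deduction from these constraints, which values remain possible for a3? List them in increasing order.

a7 has just one choice, so a7 = 3.
a1 and a4 share exactly the 2 values {1, 6}; by pigeonhole those values go to them, so strike 1, 6 from a2, a3, a6.
a6 has just one choice, so a6 = 4. Strike 4 from a5.
No further eliminations apply; a3 can still be any of 0, 8.

0, 8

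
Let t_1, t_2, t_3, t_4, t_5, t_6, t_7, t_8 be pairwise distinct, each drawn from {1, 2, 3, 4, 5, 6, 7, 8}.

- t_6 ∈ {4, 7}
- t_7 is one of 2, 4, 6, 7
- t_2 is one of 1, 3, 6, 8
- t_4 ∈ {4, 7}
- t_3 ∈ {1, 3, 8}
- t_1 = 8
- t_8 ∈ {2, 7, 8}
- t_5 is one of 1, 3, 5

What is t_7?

6

t_1 has just one choice, so t_1 = 8. Eliminate 8 elsewhere: t_2, t_3, t_8.
The 7 still-open variables together cover exactly {1, 2, 3, 4, 5, 6, 7} — 7 values for 7 variables — and 5 appears only in t_5's list, so t_5 = 5.
t_4 and t_6 between them cover only {4, 7} — a naked pair. Remove those values from t_7, t_8.
t_8 has just one choice, so t_8 = 2. Strike 2 from t_7.
So t_7 = 6.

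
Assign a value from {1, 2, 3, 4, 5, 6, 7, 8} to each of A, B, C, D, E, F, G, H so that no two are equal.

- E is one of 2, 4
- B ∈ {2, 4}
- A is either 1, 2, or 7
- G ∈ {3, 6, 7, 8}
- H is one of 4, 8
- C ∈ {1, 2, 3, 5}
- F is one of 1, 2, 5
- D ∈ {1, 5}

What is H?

The 8 variables together cover exactly {1, 2, 3, 4, 5, 6, 7, 8} — 8 values for 8 variables — and 6 appears only in G's list, so G = 6.
Among the 7 still-open variables, 3 fits only C (and all 7 values in {1, 2, 3, 4, 5, 7, 8} must be used), so C = 3.
Among the 6 still-open variables, 7 fits only A (and all 6 values in {1, 2, 4, 5, 7, 8} must be used), so A = 7.
The 5 still-open variables draw from only 5 values {1, 2, 4, 5, 8}, so each is used; only H can be 8, hence H = 8.

8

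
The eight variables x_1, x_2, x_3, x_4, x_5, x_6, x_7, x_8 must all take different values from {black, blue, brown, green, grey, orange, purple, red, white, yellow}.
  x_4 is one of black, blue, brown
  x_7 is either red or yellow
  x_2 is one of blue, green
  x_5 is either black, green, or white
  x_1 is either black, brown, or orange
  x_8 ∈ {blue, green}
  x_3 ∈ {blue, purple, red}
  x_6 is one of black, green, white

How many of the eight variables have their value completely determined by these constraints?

x_2 and x_8 between them cover only {blue, green} — a naked pair. Remove those values from x_3, x_4, x_5, x_6.
The 2 variables x_5 and x_6 are confined to {black, white}, which locks those values in; drop them from x_1, x_4.
x_4's domain is down to {brown}, so x_4 = brown. Remove brown from x_1.
x_1 has just one choice, so x_1 = orange.
Determined: x_1=orange, x_4=brown. The other variables each still have more than one consistent value. That makes 2.

2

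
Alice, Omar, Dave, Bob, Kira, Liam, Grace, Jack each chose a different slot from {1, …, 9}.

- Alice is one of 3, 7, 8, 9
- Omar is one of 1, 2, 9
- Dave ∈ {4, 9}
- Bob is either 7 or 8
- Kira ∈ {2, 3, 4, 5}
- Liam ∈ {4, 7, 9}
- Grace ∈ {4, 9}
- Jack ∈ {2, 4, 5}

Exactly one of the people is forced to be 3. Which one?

The 8 variables together cover exactly {1, 2, 3, 4, 5, 7, 8, 9} — 8 values for 8 variables — and 1 appears only in Omar's list, so Omar = 1.
Dave and Grace between them cover only {4, 9} — a naked pair. Remove those values from Alice, Kira, Liam, Jack.
Liam's domain is down to {7}, so Liam = 7. So Alice, Bob can't be 7.
Bob's domain is down to {8}, so Bob = 8. So Alice can't be 8.
So 3 goes to Alice.

Alice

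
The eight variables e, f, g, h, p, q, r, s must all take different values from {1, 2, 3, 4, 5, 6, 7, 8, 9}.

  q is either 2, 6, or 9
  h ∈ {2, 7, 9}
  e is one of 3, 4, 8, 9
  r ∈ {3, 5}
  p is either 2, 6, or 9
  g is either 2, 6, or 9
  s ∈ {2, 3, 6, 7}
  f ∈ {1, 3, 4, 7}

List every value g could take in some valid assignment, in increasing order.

2, 6, 9

g, p, q share exactly the 3 values {2, 6, 9}; by pigeonhole those values go to them, so strike 2, 6, 9 from e, h, s.
h must be 7 (only option left). Remove 7 from f, s.
s has just one choice, so s = 3. Strike 3 from e, f, r.
r has just one choice, so r = 5.
No further eliminations apply; g can still be any of 2, 6, 9.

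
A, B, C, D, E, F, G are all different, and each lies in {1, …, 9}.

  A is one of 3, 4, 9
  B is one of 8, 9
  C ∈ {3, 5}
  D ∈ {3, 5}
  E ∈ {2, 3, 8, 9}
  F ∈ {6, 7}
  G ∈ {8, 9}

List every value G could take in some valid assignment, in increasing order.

8, 9

B and G between them cover only {8, 9} — a naked pair. Remove those values from A, E.
The 2 variables C and D are confined to {3, 5}, which locks those values in; drop them from A, E.
A has just one choice, so A = 4.
That leaves E = 2.
No further eliminations apply; G can still be any of 8, 9.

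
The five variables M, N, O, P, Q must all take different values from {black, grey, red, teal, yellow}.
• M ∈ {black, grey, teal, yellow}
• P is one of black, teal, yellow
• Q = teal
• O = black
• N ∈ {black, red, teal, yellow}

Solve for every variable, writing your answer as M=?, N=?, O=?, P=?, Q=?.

M=grey, N=red, O=black, P=yellow, Q=teal

O's domain is down to {black}, so O = black. Eliminate black elsewhere: M, N, P.
Q's domain is down to {teal}, so Q = teal. Strike teal from M, N, P.
That leaves P = yellow. So M, N can't be yellow.
M's domain is down to {grey}, so M = grey.
N must be red (only option left).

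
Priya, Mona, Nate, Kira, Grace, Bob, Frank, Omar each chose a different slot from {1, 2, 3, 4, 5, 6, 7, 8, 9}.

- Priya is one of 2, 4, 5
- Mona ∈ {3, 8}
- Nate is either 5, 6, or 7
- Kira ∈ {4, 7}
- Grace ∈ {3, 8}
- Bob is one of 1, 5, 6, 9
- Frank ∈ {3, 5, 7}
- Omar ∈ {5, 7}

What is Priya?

Mona and Grace share exactly the 2 values {3, 8}; by pigeonhole those values go to them, so strike 3, 8 from Frank.
Frank and Omar share exactly the 2 values {5, 7}; by pigeonhole those values go to them, so strike 5, 7 from Priya, Nate, Kira, Bob.
Nate's domain is down to {6}, so Nate = 6. Remove 6 from Bob.
Kira must be 4 (only option left). Strike 4 from Priya.
So Priya = 2.

2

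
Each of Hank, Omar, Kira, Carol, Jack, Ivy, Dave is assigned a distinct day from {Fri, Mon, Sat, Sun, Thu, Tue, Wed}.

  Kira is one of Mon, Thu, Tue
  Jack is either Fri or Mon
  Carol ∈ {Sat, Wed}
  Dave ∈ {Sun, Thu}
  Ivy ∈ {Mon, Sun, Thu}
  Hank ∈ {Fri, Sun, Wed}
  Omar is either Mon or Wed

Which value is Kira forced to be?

Tue

Among the 7 variables, Sat fits only Carol (and all 7 values in {Fri, Mon, Sat, Sun, Thu, Tue, Wed} must be used), so Carol = Sat.
The 6 still-open variables draw from only 6 values {Fri, Mon, Sun, Thu, Tue, Wed}, so each is used; only Kira can be Tue, hence Kira = Tue.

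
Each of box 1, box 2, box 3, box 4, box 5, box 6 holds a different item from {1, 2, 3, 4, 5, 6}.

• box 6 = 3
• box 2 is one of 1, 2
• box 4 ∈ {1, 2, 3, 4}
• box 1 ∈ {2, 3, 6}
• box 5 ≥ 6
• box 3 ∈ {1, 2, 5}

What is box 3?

5

box 5 must be 6 (only option left). Eliminate 6 elsewhere: box 1.
box 6 has just one choice, so box 6 = 3. Strike 3 from box 1, box 4.
box 1 must be 2 (only option left). So box 2, box 3, box 4 can't be 2.
box 2 has just one choice, so box 2 = 1. Eliminate 1 elsewhere: box 3, box 4.
So box 3 = 5.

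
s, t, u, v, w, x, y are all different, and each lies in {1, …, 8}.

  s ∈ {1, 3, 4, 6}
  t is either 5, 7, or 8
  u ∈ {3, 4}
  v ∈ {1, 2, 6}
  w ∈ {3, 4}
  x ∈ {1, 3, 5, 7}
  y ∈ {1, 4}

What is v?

The 2 variables u and w are confined to {3, 4}, which locks those values in; drop them from s, x, y.
That leaves y = 1. Strike 1 from s, v, x.
s must be 6 (only option left). Remove 6 from v.
So v = 2.

2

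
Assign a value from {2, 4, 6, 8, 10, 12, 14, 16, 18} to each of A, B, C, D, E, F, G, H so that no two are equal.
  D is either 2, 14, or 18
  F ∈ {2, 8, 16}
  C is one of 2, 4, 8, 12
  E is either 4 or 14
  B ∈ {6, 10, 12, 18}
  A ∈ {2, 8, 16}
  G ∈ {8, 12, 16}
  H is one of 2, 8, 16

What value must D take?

The 3 variables A, F, H are confined to {2, 8, 16}, which locks those values in; drop them from C, D, G.
That leaves G = 12. Eliminate 12 elsewhere: B, C.
C must be 4 (only option left). Remove 4 from E.
E must be 14 (only option left). Remove 14 from D.
So D = 18.

18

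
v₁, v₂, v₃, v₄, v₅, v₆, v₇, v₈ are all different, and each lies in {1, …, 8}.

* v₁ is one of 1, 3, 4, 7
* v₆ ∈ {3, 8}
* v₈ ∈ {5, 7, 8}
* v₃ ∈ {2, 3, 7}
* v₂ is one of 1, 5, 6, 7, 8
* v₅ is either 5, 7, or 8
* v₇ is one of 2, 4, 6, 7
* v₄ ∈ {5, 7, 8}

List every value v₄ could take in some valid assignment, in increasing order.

v₄, v₅, v₈ share exactly the 3 values {5, 7, 8}; by pigeonhole those values go to them, so strike 5, 7, 8 from v₁, v₂, v₃, v₆, v₇.
v₆ has just one choice, so v₆ = 3. Remove 3 from v₁, v₃.
v₃'s domain is down to {2}, so v₃ = 2. Eliminate 2 elsewhere: v₇.
No further eliminations apply; v₄ can still be any of 5, 7, 8.

5, 7, 8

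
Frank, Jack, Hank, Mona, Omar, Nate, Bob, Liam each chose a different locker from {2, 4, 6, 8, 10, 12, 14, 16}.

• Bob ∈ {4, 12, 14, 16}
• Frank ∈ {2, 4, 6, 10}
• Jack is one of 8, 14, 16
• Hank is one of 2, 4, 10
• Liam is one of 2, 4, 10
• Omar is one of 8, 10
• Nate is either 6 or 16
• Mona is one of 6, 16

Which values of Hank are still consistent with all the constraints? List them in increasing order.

Among the 8 variables, 12 fits only Bob (and all 8 values in {2, 4, 6, 8, 10, 12, 14, 16} must be used), so Bob = 12.
The 7 still-open variables draw from only 7 values {2, 4, 6, 8, 10, 14, 16}, so each is used; only Jack can be 14, hence Jack = 14.
The 6 still-open variables together cover exactly {2, 4, 6, 8, 10, 16} — 6 values for 6 variables — and 8 appears only in Omar's list, so Omar = 8.
The 2 variables Mona and Nate are confined to {6, 16}, which locks those values in; drop them from Frank.
No further eliminations apply; Hank can still be any of 2, 4, 10.

2, 4, 10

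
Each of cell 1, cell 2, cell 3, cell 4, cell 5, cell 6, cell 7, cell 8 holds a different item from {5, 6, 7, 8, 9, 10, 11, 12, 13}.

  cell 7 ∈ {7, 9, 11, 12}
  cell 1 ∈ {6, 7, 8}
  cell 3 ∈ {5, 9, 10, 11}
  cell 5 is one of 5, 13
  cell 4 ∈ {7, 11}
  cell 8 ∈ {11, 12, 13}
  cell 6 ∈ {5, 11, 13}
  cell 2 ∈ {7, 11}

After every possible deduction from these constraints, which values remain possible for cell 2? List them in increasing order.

cell 2 and cell 4 share exactly the 2 values {7, 11}; by pigeonhole those values go to them, so strike 7, 11 from cell 1, cell 3, cell 6, cell 7, cell 8.
The 2 variables cell 5 and cell 6 are confined to {5, 13}, which locks those values in; drop them from cell 3, cell 8.
cell 8 must be 12 (only option left). So cell 7 can't be 12.
cell 7 must be 9 (only option left). So cell 3 can't be 9.
cell 3's domain is down to {10}, so cell 3 = 10.
No further eliminations apply; cell 2 can still be any of 7, 11.

7, 11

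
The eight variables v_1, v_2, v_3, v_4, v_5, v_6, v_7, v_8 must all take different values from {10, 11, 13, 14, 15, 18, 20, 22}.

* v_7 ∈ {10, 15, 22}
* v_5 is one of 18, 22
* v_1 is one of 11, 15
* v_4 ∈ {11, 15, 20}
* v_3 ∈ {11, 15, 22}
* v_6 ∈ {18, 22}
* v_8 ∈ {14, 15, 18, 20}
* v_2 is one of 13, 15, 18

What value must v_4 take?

The 8 variables draw from only 8 values {10, 11, 13, 14, 15, 18, 20, 22}, so each is used; only v_7 can be 10, hence v_7 = 10.
The 7 still-open variables draw from only 7 values {11, 13, 14, 15, 18, 20, 22}, so each is used; only v_2 can be 13, hence v_2 = 13.
The 6 still-open variables together cover exactly {11, 14, 15, 18, 20, 22} — 6 values for 6 variables — and 14 appears only in v_8's list, so v_8 = 14.
The 5 still-open variables draw from only 5 values {11, 15, 18, 20, 22}, so each is used; only v_4 can be 20, hence v_4 = 20.

20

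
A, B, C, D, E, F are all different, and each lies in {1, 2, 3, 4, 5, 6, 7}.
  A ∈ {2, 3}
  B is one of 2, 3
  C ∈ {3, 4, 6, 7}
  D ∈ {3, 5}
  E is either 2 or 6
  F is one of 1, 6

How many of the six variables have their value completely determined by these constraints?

The 2 variables A and B are confined to {2, 3}, which locks those values in; drop them from C, D, E.
D must be 5 (only option left).
E must be 6 (only option left). Eliminate 6 elsewhere: C, F.
F's domain is down to {1}, so F = 1.
Determined: D=5, E=6, F=1. The other variables each still have more than one consistent value. That makes 3.

3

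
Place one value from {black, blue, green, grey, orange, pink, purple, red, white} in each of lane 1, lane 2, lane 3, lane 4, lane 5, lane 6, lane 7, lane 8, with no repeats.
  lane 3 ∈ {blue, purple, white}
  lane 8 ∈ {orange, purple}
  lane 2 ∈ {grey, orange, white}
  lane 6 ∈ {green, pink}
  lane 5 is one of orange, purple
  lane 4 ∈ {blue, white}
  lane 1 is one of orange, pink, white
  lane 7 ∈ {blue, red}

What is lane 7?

The 8 variables draw from only 8 values {blue, green, grey, orange, pink, purple, red, white}, so each is used; only lane 6 can be green, hence lane 6 = green.
The 7 still-open variables together cover exactly {blue, grey, orange, pink, purple, red, white} — 7 values for 7 variables — and grey appears only in lane 2's list, so lane 2 = grey.
Among the 6 still-open variables, pink fits only lane 1 (and all 6 values in {blue, orange, pink, purple, red, white} must be used), so lane 1 = pink.
Among the 5 still-open variables, red fits only lane 7 (and all 5 values in {blue, orange, purple, red, white} must be used), so lane 7 = red.

red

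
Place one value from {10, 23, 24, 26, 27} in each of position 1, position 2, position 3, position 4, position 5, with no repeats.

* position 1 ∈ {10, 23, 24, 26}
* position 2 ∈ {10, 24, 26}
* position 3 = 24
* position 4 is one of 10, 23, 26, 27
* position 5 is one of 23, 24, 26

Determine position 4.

position 3 has just one choice, so position 3 = 24. Eliminate 24 elsewhere: position 1, position 2, position 5.
The 4 still-open variables together cover exactly {10, 23, 26, 27} — 4 values for 4 variables — and 27 appears only in position 4's list, so position 4 = 27.

27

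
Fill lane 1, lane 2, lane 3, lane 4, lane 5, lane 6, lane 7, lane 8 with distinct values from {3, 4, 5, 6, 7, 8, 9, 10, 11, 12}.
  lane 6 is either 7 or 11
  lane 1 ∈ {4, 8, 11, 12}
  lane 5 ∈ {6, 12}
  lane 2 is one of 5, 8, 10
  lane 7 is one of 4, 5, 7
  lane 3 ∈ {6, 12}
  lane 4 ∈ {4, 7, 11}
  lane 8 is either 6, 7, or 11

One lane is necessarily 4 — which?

lane 4

The 8 variables draw from only 8 values {4, 5, 6, 7, 8, 10, 11, 12}, so each is used; only lane 2 can be 10, hence lane 2 = 10.
The 7 still-open variables together cover exactly {4, 5, 6, 7, 8, 11, 12} — 7 values for 7 variables — and 5 appears only in lane 7's list, so lane 7 = 5.
The 6 still-open variables draw from only 6 values {4, 6, 7, 8, 11, 12}, so each is used; only lane 1 can be 8, hence lane 1 = 8.
The 5 still-open variables draw from only 5 values {4, 6, 7, 11, 12}, so each is used; only lane 4 can be 4, hence lane 4 = 4.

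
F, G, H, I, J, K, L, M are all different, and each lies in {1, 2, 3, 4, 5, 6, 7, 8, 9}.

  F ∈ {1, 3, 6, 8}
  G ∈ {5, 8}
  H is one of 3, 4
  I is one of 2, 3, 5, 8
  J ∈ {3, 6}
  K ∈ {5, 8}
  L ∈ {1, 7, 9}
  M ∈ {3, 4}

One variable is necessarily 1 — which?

G and K share exactly the 2 values {5, 8}; by pigeonhole those values go to them, so strike 5, 8 from F, I.
H and M share exactly the 2 values {3, 4}; by pigeonhole those values go to them, so strike 3, 4 from F, I, J.
I must be 2 (only option left).
J's domain is down to {6}, so J = 6. So F can't be 6.
So 1 goes to F.

F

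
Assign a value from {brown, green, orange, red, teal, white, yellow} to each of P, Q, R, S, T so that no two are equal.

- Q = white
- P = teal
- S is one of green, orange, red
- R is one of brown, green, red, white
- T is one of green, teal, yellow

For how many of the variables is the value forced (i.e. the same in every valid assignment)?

P's domain is down to {teal}, so P = teal. Remove teal from T.
That leaves Q = white. Remove white from R.
Determined: P=teal, Q=white. The other variables each still have more than one consistent value. That makes 2.

2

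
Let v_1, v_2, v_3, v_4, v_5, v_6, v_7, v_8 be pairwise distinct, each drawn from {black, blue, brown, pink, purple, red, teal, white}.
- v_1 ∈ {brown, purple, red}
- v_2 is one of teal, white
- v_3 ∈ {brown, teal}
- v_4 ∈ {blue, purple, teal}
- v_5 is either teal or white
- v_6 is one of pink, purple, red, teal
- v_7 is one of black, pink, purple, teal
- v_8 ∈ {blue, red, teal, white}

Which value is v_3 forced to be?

brown

Among the 8 variables, black fits only v_7 (and all 8 values in {black, blue, brown, pink, purple, red, teal, white} must be used), so v_7 = black.
Among the 7 still-open variables, pink fits only v_6 (and all 7 values in {blue, brown, pink, purple, red, teal, white} must be used), so v_6 = pink.
The 2 variables v_2 and v_5 are confined to {teal, white}, which locks those values in; drop them from v_3, v_4, v_8.
So v_3 = brown.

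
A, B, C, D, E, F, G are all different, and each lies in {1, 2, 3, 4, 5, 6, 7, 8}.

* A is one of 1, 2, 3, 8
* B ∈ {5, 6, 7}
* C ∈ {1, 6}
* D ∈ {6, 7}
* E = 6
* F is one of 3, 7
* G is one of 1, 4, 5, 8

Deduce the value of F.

3

E's domain is down to {6}, so E = 6. Strike 6 from B, C, D.
C has just one choice, so C = 1. Remove 1 from A, G.
D has just one choice, so D = 7. Strike 7 from B, F.
So F = 3.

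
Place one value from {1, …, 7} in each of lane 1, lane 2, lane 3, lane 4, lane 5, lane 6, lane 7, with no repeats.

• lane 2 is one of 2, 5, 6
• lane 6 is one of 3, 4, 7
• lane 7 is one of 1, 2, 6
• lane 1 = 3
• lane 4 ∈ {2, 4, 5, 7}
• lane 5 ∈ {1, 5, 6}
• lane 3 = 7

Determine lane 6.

4

lane 1 has just one choice, so lane 1 = 3. Strike 3 from lane 6.
lane 3's domain is down to {7}, so lane 3 = 7. So lane 4, lane 6 can't be 7.
So lane 6 = 4.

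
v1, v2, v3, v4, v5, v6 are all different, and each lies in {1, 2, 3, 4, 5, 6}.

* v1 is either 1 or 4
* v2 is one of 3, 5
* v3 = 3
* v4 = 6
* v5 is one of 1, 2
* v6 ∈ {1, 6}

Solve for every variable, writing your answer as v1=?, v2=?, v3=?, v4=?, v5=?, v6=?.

v1=4, v2=5, v3=3, v4=6, v5=2, v6=1

v3 has just one choice, so v3 = 3. So v2 can't be 3.
v4's domain is down to {6}, so v4 = 6. Eliminate 6 elsewhere: v6.
v6 has just one choice, so v6 = 1. Remove 1 from v1, v5.
v1 must be 4 (only option left).
That leaves v2 = 5.
v5's domain is down to {2}, so v5 = 2.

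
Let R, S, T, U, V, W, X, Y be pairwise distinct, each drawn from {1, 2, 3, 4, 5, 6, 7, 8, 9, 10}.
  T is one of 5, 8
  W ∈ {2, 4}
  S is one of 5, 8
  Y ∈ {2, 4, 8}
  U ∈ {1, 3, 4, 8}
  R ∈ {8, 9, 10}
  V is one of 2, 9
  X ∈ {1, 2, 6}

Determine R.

10

The 2 variables S and T are confined to {5, 8}, which locks those values in; drop them from R, U, Y.
W and Y share exactly the 2 values {2, 4}; by pigeonhole those values go to them, so strike 2, 4 from U, V, X.
That leaves V = 9. Strike 9 from R.
So R = 10.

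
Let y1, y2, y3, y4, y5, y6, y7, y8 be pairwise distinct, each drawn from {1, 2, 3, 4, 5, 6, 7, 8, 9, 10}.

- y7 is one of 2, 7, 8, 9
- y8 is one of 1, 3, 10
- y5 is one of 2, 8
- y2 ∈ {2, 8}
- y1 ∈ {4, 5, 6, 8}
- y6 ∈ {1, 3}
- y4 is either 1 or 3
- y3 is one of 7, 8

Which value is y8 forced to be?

y2 and y5 between them cover only {2, 8} — a naked pair. Remove those values from y1, y3, y7.
y3's domain is down to {7}, so y3 = 7. Eliminate 7 elsewhere: y7.
y7 has just one choice, so y7 = 9.
The 2 variables y4 and y6 are confined to {1, 3}, which locks those values in; drop them from y8.
So y8 = 10.

10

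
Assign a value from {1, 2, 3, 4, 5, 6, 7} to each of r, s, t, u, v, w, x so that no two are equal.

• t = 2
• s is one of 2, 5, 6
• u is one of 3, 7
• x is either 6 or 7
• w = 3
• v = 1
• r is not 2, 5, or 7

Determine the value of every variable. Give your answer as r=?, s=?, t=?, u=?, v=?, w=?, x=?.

t has just one choice, so t = 2. Remove 2 from s.
v's domain is down to {1}, so v = 1. Remove 1 from r.
That leaves w = 3. Strike 3 from r, u.
u must be 7 (only option left). Remove 7 from x.
x must be 6 (only option left). So r, s can't be 6.
r's domain is down to {4}, so r = 4.
s must be 5 (only option left).

r=4, s=5, t=2, u=7, v=1, w=3, x=6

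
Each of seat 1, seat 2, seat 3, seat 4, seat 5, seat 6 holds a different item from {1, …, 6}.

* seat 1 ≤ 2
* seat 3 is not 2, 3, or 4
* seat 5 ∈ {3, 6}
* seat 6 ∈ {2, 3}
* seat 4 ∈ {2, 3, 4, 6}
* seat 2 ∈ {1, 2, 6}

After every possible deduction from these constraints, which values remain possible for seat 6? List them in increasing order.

2, 3

The 6 variables draw from only 6 values {1, 2, 3, 4, 5, 6}, so each is used; only seat 4 can be 4, hence seat 4 = 4.
The 5 still-open variables draw from only 5 values {1, 2, 3, 5, 6}, so each is used; only seat 3 can be 5, hence seat 3 = 5.
No further eliminations apply; seat 6 can still be any of 2, 3.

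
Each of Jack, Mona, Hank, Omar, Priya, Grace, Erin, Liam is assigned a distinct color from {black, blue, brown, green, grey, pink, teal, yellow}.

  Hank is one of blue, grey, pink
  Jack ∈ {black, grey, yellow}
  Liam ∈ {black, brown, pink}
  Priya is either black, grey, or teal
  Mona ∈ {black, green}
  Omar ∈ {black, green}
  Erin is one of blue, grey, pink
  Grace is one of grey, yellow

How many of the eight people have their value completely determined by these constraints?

The 8 variables together cover exactly {black, blue, brown, green, grey, pink, teal, yellow} — 8 values for 8 variables — and brown appears only in Liam's list, so Liam = brown.
Among the 7 still-open variables, teal fits only Priya (and all 7 values in {black, blue, green, grey, pink, teal, yellow} must be used), so Priya = teal.
The 2 variables Mona and Omar are confined to {black, green}, which locks those values in; drop them from Jack.
Jack and Grace between them cover only {grey, yellow} — a naked pair. Remove those values from Hank, Erin.
Determined: Priya=teal, Liam=brown. The other people each still have more than one consistent value. That makes 2.

2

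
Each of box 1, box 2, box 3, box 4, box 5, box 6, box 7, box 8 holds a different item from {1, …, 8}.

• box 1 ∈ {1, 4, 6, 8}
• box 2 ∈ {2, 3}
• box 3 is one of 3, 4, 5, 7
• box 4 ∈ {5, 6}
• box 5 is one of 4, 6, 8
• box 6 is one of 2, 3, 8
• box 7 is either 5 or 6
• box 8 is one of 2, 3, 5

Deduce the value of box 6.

8

The 8 variables draw from only 8 values {1, 2, 3, 4, 5, 6, 7, 8}, so each is used; only box 1 can be 1, hence box 1 = 1.
The 7 still-open variables draw from only 7 values {2, 3, 4, 5, 6, 7, 8}, so each is used; only box 3 can be 7, hence box 3 = 7.
Among the 6 still-open variables, 4 fits only box 5 (and all 6 values in {2, 3, 4, 5, 6, 8} must be used), so box 5 = 4.
Among the 5 still-open variables, 8 fits only box 6 (and all 5 values in {2, 3, 5, 6, 8} must be used), so box 6 = 8.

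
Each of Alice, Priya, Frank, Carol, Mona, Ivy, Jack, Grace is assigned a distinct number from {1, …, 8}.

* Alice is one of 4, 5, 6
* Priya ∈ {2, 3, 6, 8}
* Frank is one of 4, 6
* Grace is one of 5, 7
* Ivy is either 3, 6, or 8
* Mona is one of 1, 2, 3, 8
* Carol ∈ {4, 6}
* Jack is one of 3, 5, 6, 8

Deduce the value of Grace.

7

Among the 8 variables, 1 fits only Mona (and all 8 values in {1, 2, 3, 4, 5, 6, 7, 8} must be used), so Mona = 1.
The 7 still-open variables draw from only 7 values {2, 3, 4, 5, 6, 7, 8}, so each is used; only Priya can be 2, hence Priya = 2.
The 6 still-open variables draw from only 6 values {3, 4, 5, 6, 7, 8}, so each is used; only Grace can be 7, hence Grace = 7.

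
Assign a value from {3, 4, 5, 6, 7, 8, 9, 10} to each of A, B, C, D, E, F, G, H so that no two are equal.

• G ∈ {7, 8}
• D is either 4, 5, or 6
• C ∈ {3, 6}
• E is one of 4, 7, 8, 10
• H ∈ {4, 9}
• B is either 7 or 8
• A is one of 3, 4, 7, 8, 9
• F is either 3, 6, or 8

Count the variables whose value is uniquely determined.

2

Among the 8 variables, 5 fits only D (and all 8 values in {3, 4, 5, 6, 7, 8, 9, 10} must be used), so D = 5.
The 7 still-open variables draw from only 7 values {3, 4, 6, 7, 8, 9, 10}, so each is used; only E can be 10, hence E = 10.
B and G share exactly the 2 values {7, 8}; by pigeonhole those values go to them, so strike 7, 8 from A, F.
The 2 variables C and F are confined to {3, 6}, which locks those values in; drop them from A.
Determined: D=5, E=10. The other variables each still have more than one consistent value. That makes 2.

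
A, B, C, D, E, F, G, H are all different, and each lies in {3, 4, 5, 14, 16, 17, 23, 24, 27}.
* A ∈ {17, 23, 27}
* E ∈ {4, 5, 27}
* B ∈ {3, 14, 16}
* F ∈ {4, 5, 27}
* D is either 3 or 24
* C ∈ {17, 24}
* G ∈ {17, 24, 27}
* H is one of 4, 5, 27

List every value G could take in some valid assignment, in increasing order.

17, 24

The 3 variables E, F, H are confined to {4, 5, 27}, which locks those values in; drop them from A, G.
The 2 variables C and G are confined to {17, 24}, which locks those values in; drop them from A, D.
A has just one choice, so A = 23.
D's domain is down to {3}, so D = 3. Remove 3 from B.
No further eliminations apply; G can still be any of 17, 24.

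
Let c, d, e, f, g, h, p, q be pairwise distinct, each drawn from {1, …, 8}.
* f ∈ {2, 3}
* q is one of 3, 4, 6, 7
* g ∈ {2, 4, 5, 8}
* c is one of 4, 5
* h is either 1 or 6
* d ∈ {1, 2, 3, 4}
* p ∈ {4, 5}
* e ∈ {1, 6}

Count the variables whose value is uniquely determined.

Among the 8 variables, 7 fits only q (and all 8 values in {1, 2, 3, 4, 5, 6, 7, 8} must be used), so q = 7.
The 7 still-open variables together cover exactly {1, 2, 3, 4, 5, 6, 8} — 7 values for 7 variables — and 8 appears only in g's list, so g = 8.
The 2 variables c and p are confined to {4, 5}, which locks those values in; drop them from d.
e and h share exactly the 2 values {1, 6}; by pigeonhole those values go to them, so strike 1, 6 from d.
Determined: g=8, q=7. The other variables each still have more than one consistent value. That makes 2.

2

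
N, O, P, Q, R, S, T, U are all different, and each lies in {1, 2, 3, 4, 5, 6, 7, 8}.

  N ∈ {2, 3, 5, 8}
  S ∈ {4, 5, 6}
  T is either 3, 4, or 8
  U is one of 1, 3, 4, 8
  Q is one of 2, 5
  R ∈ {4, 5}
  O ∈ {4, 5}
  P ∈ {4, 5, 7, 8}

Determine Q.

2

The 8 variables draw from only 8 values {1, 2, 3, 4, 5, 6, 7, 8}, so each is used; only U can be 1, hence U = 1.
The 7 still-open variables draw from only 7 values {2, 3, 4, 5, 6, 7, 8}, so each is used; only S can be 6, hence S = 6.
The 6 still-open variables together cover exactly {2, 3, 4, 5, 7, 8} — 6 values for 6 variables — and 7 appears only in P's list, so P = 7.
The 2 variables O and R are confined to {4, 5}, which locks those values in; drop them from N, Q, T.
So Q = 2.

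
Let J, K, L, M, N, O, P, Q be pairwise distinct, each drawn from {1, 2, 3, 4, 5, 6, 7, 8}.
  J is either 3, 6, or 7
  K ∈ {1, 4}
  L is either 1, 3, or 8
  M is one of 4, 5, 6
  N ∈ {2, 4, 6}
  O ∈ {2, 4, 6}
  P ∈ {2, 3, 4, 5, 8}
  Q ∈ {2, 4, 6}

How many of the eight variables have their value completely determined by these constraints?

3

The 8 variables together cover exactly {1, 2, 3, 4, 5, 6, 7, 8} — 8 values for 8 variables — and 7 appears only in J's list, so J = 7.
N, O, Q between them cover only {2, 4, 6} — a naked triple. Remove those values from K, M, P.
K's domain is down to {1}, so K = 1. So L can't be 1.
M's domain is down to {5}, so M = 5. So P can't be 5.
Determined: J=7, K=1, M=5. The other variables each still have more than one consistent value. That makes 3.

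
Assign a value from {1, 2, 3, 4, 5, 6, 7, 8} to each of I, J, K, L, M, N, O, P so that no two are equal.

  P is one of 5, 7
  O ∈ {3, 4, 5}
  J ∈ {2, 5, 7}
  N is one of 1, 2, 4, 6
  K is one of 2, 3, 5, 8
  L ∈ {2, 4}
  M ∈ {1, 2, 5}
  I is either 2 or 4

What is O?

3

The 8 variables draw from only 8 values {1, 2, 3, 4, 5, 6, 7, 8}, so each is used; only N can be 6, hence N = 6.
The 7 still-open variables draw from only 7 values {1, 2, 3, 4, 5, 7, 8}, so each is used; only M can be 1, hence M = 1.
The 6 still-open variables together cover exactly {2, 3, 4, 5, 7, 8} — 6 values for 6 variables — and 8 appears only in K's list, so K = 8.
Among the 5 still-open variables, 3 fits only O (and all 5 values in {2, 3, 4, 5, 7} must be used), so O = 3.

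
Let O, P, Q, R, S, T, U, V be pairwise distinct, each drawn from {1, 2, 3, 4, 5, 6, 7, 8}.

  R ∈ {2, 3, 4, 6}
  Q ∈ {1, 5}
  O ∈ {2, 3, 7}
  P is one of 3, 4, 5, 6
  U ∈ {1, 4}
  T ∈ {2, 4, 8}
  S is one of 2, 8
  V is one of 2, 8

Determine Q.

The 8 variables together cover exactly {1, 2, 3, 4, 5, 6, 7, 8} — 8 values for 8 variables — and 7 appears only in O's list, so O = 7.
S and V between them cover only {2, 8} — a naked pair. Remove those values from R, T.
That leaves T = 4. Remove 4 from P, R, U.
U has just one choice, so U = 1. Eliminate 1 elsewhere: Q.
So Q = 5.

5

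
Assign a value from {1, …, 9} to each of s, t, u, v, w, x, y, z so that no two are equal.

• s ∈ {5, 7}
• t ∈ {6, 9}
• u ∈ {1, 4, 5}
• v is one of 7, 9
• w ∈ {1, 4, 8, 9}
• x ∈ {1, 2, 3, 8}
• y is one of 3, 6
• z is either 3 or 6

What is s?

y and z between them cover only {3, 6} — a naked pair. Remove those values from t, x.
t's domain is down to {9}, so t = 9. Strike 9 from v, w.
v must be 7 (only option left). Strike 7 from s.
So s = 5.

5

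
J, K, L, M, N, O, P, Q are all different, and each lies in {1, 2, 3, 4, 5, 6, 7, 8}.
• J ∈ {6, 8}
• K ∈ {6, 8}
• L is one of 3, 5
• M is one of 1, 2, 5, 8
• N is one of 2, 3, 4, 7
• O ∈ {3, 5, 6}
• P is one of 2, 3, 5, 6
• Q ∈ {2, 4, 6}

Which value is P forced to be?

The 8 variables draw from only 8 values {1, 2, 3, 4, 5, 6, 7, 8}, so each is used; only M can be 1, hence M = 1.
The 7 still-open variables together cover exactly {2, 3, 4, 5, 6, 7, 8} — 7 values for 7 variables — and 7 appears only in N's list, so N = 7.
The 6 still-open variables draw from only 6 values {2, 3, 4, 5, 6, 8}, so each is used; only Q can be 4, hence Q = 4.
The 5 still-open variables together cover exactly {2, 3, 5, 6, 8} — 5 values for 5 variables — and 2 appears only in P's list, so P = 2.

2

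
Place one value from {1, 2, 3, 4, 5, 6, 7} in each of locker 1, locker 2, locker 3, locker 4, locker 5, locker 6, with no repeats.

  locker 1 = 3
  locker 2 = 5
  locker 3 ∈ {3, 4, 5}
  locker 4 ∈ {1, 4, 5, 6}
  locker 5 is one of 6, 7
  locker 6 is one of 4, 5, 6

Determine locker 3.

locker 1's domain is down to {3}, so locker 1 = 3. Strike 3 from locker 3.
locker 2's domain is down to {5}, so locker 2 = 5. So locker 3, locker 4, locker 6 can't be 5.
So locker 3 = 4.

4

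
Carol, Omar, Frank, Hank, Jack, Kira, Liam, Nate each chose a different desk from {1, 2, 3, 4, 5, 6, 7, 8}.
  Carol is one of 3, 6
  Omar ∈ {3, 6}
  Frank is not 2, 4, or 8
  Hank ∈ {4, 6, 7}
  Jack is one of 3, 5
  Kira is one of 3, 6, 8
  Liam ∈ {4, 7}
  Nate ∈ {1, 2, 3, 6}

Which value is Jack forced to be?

5

The 8 variables together cover exactly {1, 2, 3, 4, 5, 6, 7, 8} — 8 values for 8 variables — and 2 appears only in Nate's list, so Nate = 2.
Among the 7 still-open variables, 1 fits only Frank (and all 7 values in {1, 3, 4, 5, 6, 7, 8} must be used), so Frank = 1.
Among the 6 still-open variables, 5 fits only Jack (and all 6 values in {3, 4, 5, 6, 7, 8} must be used), so Jack = 5.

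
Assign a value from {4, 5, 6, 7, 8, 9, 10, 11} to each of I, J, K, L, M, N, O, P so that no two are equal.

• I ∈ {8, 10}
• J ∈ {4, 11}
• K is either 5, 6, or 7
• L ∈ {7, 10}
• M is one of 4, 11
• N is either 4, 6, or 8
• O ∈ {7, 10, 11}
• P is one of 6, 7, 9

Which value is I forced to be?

The 8 variables together cover exactly {4, 5, 6, 7, 8, 9, 10, 11} — 8 values for 8 variables — and 5 appears only in K's list, so K = 5.
The 7 still-open variables draw from only 7 values {4, 6, 7, 8, 9, 10, 11}, so each is used; only P can be 9, hence P = 9.
Among the 6 still-open variables, 6 fits only N (and all 6 values in {4, 6, 7, 8, 10, 11} must be used), so N = 6.
The 5 still-open variables draw from only 5 values {4, 7, 8, 10, 11}, so each is used; only I can be 8, hence I = 8.

8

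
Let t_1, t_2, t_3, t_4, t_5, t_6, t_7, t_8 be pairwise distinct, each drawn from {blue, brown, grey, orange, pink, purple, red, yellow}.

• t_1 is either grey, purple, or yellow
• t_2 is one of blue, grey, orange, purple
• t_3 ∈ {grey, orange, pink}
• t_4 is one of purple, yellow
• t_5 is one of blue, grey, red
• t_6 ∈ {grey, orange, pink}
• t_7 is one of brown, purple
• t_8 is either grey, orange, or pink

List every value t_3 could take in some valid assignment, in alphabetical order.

grey, orange, pink

Among the 8 variables, brown fits only t_7 (and all 8 values in {blue, brown, grey, orange, pink, purple, red, yellow} must be used), so t_7 = brown.
Among the 7 still-open variables, red fits only t_5 (and all 7 values in {blue, grey, orange, pink, purple, red, yellow} must be used), so t_5 = red.
Among the 6 still-open variables, blue fits only t_2 (and all 6 values in {blue, grey, orange, pink, purple, yellow} must be used), so t_2 = blue.
The 3 variables t_3, t_6, t_8 are confined to {grey, orange, pink}, which locks those values in; drop them from t_1.
No further eliminations apply; t_3 can still be any of grey, orange, pink.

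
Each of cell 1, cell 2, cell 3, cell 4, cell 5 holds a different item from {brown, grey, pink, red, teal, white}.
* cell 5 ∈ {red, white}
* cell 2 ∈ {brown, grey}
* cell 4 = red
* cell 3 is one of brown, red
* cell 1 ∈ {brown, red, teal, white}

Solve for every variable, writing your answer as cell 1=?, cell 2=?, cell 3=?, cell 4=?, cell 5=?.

cell 1=teal, cell 2=grey, cell 3=brown, cell 4=red, cell 5=white

cell 4 has just one choice, so cell 4 = red. Strike red from cell 1, cell 3, cell 5.
cell 5's domain is down to {white}, so cell 5 = white. Remove white from cell 1.
cell 3's domain is down to {brown}, so cell 3 = brown. Eliminate brown elsewhere: cell 1, cell 2.
That leaves cell 1 = teal.
cell 2's domain is down to {grey}, so cell 2 = grey.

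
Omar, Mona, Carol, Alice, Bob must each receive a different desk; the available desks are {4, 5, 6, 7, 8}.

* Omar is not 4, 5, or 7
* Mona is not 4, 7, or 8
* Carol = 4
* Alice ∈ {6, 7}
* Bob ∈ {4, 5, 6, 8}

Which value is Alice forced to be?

7

Carol has just one choice, so Carol = 4. Remove 4 from Bob.
The 4 still-open variables draw from only 4 values {5, 6, 7, 8}, so each is used; only Alice can be 7, hence Alice = 7.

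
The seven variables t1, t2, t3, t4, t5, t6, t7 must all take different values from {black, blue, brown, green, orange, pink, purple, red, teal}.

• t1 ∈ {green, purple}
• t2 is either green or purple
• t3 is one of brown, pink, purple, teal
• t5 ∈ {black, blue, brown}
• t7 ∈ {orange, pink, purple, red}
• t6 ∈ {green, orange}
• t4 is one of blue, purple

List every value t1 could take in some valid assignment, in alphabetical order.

The 2 variables t1 and t2 are confined to {green, purple}, which locks those values in; drop them from t3, t4, t6, t7.
t4 has just one choice, so t4 = blue. Remove blue from t5.
t6 has just one choice, so t6 = orange. So t7 can't be orange.
No further eliminations apply; t1 can still be any of green, purple.

green, purple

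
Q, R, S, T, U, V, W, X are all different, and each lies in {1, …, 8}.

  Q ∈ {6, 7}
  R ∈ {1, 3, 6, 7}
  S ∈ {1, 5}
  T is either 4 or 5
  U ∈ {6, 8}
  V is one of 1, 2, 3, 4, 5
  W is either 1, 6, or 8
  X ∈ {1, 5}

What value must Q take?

7

The 8 variables draw from only 8 values {1, 2, 3, 4, 5, 6, 7, 8}, so each is used; only V can be 2, hence V = 2.
Among the 7 still-open variables, 3 fits only R (and all 7 values in {1, 3, 4, 5, 6, 7, 8} must be used), so R = 3.
The 6 still-open variables draw from only 6 values {1, 4, 5, 6, 7, 8}, so each is used; only T can be 4, hence T = 4.
The 5 still-open variables together cover exactly {1, 5, 6, 7, 8} — 5 values for 5 variables — and 7 appears only in Q's list, so Q = 7.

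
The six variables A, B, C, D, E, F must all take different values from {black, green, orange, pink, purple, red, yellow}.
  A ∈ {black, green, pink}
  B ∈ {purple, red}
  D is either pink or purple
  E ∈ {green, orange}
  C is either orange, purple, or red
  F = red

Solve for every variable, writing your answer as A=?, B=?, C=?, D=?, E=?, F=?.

A=black, B=purple, C=orange, D=pink, E=green, F=red

F must be red (only option left). Strike red from B, C.
B's domain is down to {purple}, so B = purple. So C, D can't be purple.
C must be orange (only option left). Remove orange from E.
D must be pink (only option left). So A can't be pink.
E has just one choice, so E = green. Strike green from A.
A must be black (only option left).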